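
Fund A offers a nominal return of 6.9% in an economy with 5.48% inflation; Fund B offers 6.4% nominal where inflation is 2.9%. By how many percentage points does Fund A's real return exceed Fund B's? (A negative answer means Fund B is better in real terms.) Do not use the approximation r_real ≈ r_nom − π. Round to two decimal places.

Fund A real return: 1.069/1.0548 − 1 = 1.346%.
Fund B real return: 1.064/1.029 − 1 = 3.401%.
Difference: 1.346 − 3.401 = -2.055 pp.

-2.06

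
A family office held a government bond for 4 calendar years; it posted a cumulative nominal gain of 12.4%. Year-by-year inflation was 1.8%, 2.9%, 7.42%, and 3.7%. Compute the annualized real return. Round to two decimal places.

-0.93%

Cumulative inflation factor: 1.018 × 1.029 × 1.0742 × 1.037 ≈ 1.16688.
Nominal growth factor: 1.12400. Real growth factor = 1.12400 / 1.16688 ≈ 0.96325.
Annualized: 0.96325^(1/4) − 1 ≈ -0.00932.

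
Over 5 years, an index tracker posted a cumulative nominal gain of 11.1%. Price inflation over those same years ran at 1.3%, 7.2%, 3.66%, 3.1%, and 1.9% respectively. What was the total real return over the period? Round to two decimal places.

-6.06%

Cumulative inflation factor: 1.013 × 1.072 × 1.0366 × 1.031 × 1.019 ≈ 1.18263.
Nominal growth factor: 1.11100. Real growth factor = 1.11100 / 1.18263 ≈ 0.93943.
Total real return ≈ -6.0567%.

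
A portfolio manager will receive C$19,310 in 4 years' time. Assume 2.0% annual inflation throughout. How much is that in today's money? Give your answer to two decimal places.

C$17,839.46

Price-level factor over 4 years: (1 + 2.0%)^4 = 1.08243216.
Purchasing power today: C$19,310 divided by that factor.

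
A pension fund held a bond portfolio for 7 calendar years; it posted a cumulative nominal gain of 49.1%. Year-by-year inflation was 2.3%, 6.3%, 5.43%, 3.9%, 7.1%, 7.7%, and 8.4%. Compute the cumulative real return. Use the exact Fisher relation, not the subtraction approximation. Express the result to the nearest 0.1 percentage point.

Cumulative inflation factor: 1.023 × 1.063 × 1.0543 × 1.039 × 1.071 × 1.077 × 1.084 ≈ 1.48944.
Nominal growth factor: 1.49100. Real growth factor = 1.49100 / 1.48944 ≈ 1.00105.
Total real return ≈ 0.1047%.

0.1%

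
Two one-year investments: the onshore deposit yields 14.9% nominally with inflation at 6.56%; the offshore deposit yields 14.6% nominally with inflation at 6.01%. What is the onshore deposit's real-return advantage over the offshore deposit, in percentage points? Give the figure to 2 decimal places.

The onshore deposit real return: 1.149/1.0656 − 1 = 7.827%.
The offshore deposit real return: 1.146/1.0601 − 1 = 8.103%.
Difference: 7.827 − 8.103 = -0.276 pp.

-0.28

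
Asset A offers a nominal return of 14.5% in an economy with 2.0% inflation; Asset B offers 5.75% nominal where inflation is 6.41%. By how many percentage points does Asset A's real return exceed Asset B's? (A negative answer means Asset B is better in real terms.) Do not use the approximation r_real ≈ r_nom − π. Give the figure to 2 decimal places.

Asset A real return: 1.145/1.020 − 1 = 12.255%.
Asset B real return: 1.0575/1.0641 − 1 = -0.620%.
Difference: 12.255 − (-0.620) = 12.875 pp.

12.88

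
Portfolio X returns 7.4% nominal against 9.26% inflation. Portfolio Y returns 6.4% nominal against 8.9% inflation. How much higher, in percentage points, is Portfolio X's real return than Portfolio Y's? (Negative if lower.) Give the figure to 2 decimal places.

Portfolio X real return: 1.074/1.0926 − 1 = -1.702%.
Portfolio Y real return: 1.064/1.089 − 1 = -2.296%.
Difference: -1.702 − (-2.296) = 0.594 pp.

0.59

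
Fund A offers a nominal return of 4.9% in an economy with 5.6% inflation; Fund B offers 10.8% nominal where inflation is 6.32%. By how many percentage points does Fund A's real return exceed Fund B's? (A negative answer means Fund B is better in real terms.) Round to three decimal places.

Fund A real return: 1.049/1.056 − 1 = -0.6629%.
Fund B real return: 1.108/1.0632 − 1 = 4.2137%.
Difference: -0.6629 − 4.2137 = -4.8766 pp.

-4.877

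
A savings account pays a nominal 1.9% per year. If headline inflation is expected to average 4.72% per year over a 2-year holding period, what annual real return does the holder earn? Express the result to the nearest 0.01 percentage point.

-2.69%

With constant rates the annual real return is the same each year: (1+1.9%)/(1+4.72%) − 1 = -0.02693.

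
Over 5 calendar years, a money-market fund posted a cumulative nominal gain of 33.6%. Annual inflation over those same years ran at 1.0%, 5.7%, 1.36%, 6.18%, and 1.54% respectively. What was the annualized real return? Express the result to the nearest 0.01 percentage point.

Cumulative inflation factor: 1.010 × 1.057 × 1.0136 × 1.0618 × 1.0154 ≈ 1.16666.
Nominal growth factor: 1.33600. Real growth factor = 1.33600 / 1.16666 ≈ 1.14515.
Annualized: 1.14515^(1/5) − 1 ≈ 0.02748.

2.75%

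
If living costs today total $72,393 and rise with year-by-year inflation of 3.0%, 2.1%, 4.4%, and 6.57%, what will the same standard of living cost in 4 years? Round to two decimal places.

Cumulative price-level factor: 1.030 × 1.021 × 1.044 × 1.0657 ≈ 1.1700338630.
Multiplying $72,393 by the price-level factor gives the future nominal sum.

$84,702.26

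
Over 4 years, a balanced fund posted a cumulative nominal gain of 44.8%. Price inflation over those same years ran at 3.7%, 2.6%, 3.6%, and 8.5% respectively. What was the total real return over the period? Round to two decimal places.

21.07%

Cumulative inflation factor: 1.037 × 1.026 × 1.036 × 1.085 ≈ 1.19596.
Nominal growth factor: 1.44800. Real growth factor = 1.44800 / 1.19596 ≈ 1.21075.
Total real return ≈ 21.0746%.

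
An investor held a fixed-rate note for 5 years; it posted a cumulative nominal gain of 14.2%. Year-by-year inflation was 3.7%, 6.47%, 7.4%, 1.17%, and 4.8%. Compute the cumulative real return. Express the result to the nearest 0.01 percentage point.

Cumulative inflation factor: 1.037 × 1.0647 × 1.074 × 1.0117 × 1.048 ≈ 1.25725.
Nominal growth factor: 1.14200. Real growth factor = 1.14200 / 1.25725 ≈ 0.90833.
Total real return ≈ -9.1672%.

-9.17%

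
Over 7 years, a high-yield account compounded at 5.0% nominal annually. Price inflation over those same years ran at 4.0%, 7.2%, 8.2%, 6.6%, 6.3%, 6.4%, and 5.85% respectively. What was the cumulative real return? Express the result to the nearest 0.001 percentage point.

-8.600%

Cumulative inflation factor: 1.040 × 1.072 × 1.082 × 1.066 × 1.063 × 1.064 × 1.0585 ≈ 1.53950.
Nominal growth factor: 1.40710. Real growth factor = 1.40710 / 1.53950 ≈ 0.91400.
Total real return ≈ -8.5999%.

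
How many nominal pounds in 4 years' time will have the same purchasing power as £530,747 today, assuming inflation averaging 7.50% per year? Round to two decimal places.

Cumulative price-level factor: (1+7.50%)^4 ≈ 1.3354691406.
Multiplying £530,747 by the price-level factor gives the future nominal sum.

£708,796.24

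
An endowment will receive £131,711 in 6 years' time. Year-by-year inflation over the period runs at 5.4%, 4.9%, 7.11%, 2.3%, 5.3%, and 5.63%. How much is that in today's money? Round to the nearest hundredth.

Price-level factor over 6 years: 1.054 × 1.049 × 1.0711 × 1.023 × 1.053 × 1.0563 ≈ 1.3475267744.
Purchasing power today: £131,711 divided by that factor.

£97,742.77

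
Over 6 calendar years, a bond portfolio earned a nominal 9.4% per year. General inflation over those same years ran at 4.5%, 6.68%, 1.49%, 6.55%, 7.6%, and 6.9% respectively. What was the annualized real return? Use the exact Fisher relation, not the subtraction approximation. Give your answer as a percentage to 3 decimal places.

3.599%

Cumulative inflation factor: 1.045 × 1.0668 × 1.0149 × 1.0655 × 1.076 × 1.069 ≈ 1.38665.
Nominal growth factor: 1.71437. Real growth factor = 1.71437 / 1.38665 ≈ 1.23634.
Annualized: 1.23634^(1/6) − 1 ≈ 0.03599.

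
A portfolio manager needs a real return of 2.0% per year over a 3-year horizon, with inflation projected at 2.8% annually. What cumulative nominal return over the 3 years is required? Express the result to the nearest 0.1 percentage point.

Required annual nominal rate: (1+2.0%)(1+2.8%) − 1 = 4.856%.
Cumulative over 3 years: (1 + 0.04856)^3 − 1 ≈ 0.15287.

15.3%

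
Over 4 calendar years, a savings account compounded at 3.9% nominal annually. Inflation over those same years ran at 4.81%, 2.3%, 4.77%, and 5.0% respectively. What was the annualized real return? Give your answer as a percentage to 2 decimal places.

Cumulative inflation factor: 1.0481 × 1.023 × 1.0477 × 1.050 ≈ 1.17952.
Nominal growth factor: 1.16537. Real growth factor = 1.16537 / 1.17952 ≈ 0.98800.
Annualized: 0.98800^(1/4) − 1 ≈ -0.00301.

-0.30%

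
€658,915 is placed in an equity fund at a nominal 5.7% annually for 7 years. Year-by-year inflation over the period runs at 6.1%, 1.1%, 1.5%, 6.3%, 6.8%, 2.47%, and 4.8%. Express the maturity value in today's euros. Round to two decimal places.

Nominal value at maturity: €658,915 × (1 + 5.7%)^7 ≈ €971,302.05.
Price-level factor over 7 years: 1.061 × 1.011 × 1.015 × 1.063 × 1.068 × 1.0247 × 1.048 ≈ 1.3273795357.
The maturity value deflated by that factor is the answer in today's purchasing power.

€731,744.03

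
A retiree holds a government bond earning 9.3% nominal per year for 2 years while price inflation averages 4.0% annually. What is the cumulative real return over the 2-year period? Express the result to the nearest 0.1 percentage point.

The annual real rate is (1+9.3%)/(1+4.0%) − 1 = 5.0962%.
Compounded over 2 years: (1 + 0.050962)^2 − 1 ≈ 0.10452.

10.5%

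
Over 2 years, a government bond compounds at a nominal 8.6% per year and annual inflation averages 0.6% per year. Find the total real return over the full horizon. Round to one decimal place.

16.5%

The annual real rate is (1+8.6%)/(1+0.6%) − 1 = 7.9523%.
Compounded over 2 years: (1 + 0.079523)^2 − 1 ≈ 0.16537.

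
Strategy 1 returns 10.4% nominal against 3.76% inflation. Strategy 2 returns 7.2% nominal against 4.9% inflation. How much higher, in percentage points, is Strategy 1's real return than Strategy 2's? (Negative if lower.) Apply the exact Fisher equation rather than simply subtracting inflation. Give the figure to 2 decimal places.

Strategy 1 real return: 1.104/1.0376 − 1 = 6.399%.
Strategy 2 real return: 1.072/1.049 − 1 = 2.193%.
Difference: 6.399 − 2.193 = 4.206 pp.

4.21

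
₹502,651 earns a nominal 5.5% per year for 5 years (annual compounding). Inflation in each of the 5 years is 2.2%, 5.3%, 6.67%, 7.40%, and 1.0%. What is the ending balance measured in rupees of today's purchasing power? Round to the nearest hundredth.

₹527,571.87

Nominal value at maturity: ₹502,651 × (1 + 5.5%)^5 ≈ ₹656,944.75.
Price-level factor over 5 years: 1.022 × 1.053 × 1.0667 × 1.0740 × 1.010 ≈ 1.2452232393.
Dividing the nominal maturity value by the price-level factor gives the value in today's money.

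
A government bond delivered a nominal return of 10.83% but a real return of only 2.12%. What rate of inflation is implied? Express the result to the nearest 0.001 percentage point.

8.529%

From (1+r_nom) = (1+r_real)(1+π), we get 1+π = (1 + 10.83%)/(1 + 2.12%) = 1.1083/1.0212 ≈ 1.08529.
So π ≈ 8.5292%.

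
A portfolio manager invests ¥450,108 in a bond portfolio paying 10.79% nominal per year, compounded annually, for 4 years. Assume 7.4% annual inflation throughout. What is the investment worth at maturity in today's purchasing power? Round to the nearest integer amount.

¥509,685

Nominal value at maturity: ¥450,108 × (1 + 10.79%)^4 ≈ ¥678,139.
Price-level factor over 4 years: (1 + 7.4%)^4 ≈ 1.3305068826.
The maturity value deflated by that factor is the answer in today's purchasing power.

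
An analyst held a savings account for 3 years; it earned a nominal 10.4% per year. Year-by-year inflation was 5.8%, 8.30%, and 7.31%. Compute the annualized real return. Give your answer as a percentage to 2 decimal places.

Cumulative inflation factor: 1.058 × 1.0830 × 1.0731 ≈ 1.22957.
Nominal growth factor: 1.34557. Real growth factor = 1.34557 / 1.22957 ≈ 1.09434.
Annualized: 1.09434^(1/3) − 1 ≈ 0.03051.

3.05%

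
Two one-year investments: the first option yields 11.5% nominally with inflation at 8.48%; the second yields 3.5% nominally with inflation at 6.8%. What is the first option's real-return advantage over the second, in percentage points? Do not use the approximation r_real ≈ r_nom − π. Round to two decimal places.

The first option real return: 1.115/1.0848 − 1 = 2.784%.
The second real return: 1.035/1.068 − 1 = -3.090%.
Difference: 2.784 − (-3.090) = 5.874 pp.

5.87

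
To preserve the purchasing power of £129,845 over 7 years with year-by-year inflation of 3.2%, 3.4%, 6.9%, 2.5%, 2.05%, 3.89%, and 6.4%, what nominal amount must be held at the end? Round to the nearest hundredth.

£171,259.80

Cumulative price-level factor: 1.032 × 1.034 × 1.069 × 1.025 × 1.0205 × 1.0389 × 1.064 ≈ 1.3189556419.
Multiplying £129,845 by the price-level factor gives the future nominal sum.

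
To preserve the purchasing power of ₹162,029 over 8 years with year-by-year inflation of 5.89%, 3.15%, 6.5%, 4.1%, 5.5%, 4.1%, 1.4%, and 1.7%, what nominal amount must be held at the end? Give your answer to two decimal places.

Cumulative price-level factor: 1.0589 × 1.0315 × 1.065 × 1.041 × 1.055 × 1.041 × 1.014 × 1.017 ≈ 1.3714709563.
The nominal amount required is ₹162,029 scaled up by that factor.

₹222,218.07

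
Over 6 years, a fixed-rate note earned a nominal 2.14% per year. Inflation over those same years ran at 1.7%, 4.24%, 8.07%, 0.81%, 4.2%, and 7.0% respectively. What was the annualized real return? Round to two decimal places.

-2.08%

Cumulative inflation factor: 1.017 × 1.0424 × 1.0807 × 1.0081 × 1.042 × 1.070 ≈ 1.28770.
Nominal growth factor: 1.13547. Real growth factor = 1.13547 / 1.28770 ≈ 0.88178.
Annualized: 0.88178^(1/6) − 1 ≈ -0.02075.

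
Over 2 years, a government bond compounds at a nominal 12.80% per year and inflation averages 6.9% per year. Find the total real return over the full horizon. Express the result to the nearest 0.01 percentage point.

11.34%

The annual real rate is (1+12.80%)/(1+6.9%) − 1 = 5.5192%.
Compounded over 2 years: (1 + 0.055192)^2 − 1 ≈ 0.11343.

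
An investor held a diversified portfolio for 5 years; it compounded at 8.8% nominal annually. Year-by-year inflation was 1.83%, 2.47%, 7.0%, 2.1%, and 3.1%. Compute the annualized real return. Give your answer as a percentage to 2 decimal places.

5.34%

Cumulative inflation factor: 1.0183 × 1.0247 × 1.070 × 1.021 × 1.031 ≈ 1.17528.
Nominal growth factor: 1.52456. Real growth factor = 1.52456 / 1.17528 ≈ 1.29719.
Annualized: 1.29719^(1/5) − 1 ≈ 0.05342.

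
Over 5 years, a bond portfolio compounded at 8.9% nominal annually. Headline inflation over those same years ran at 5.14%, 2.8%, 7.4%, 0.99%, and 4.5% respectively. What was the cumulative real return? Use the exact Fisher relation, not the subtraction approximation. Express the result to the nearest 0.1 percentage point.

25.0%

Cumulative inflation factor: 1.0514 × 1.028 × 1.074 × 1.0099 × 1.045 ≈ 1.22507.
Nominal growth factor: 1.53158. Real growth factor = 1.53158 / 1.22507 ≈ 1.25020.
Total real return ≈ 25.0200%.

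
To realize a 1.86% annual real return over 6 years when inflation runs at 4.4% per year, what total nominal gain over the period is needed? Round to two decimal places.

Required annual nominal rate: (1+1.86%)(1+4.4%) − 1 = 6.34184%.
Cumulative over 6 years: (1 + 0.0634184)^6 − 1 ≈ 0.44619.

44.62%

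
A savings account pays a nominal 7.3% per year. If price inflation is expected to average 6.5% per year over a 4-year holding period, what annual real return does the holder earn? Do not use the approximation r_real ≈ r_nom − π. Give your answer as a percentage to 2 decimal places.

With constant rates the annual real return is the same each year: (1+7.3%)/(1+6.5%) − 1 = 0.00751.

0.75%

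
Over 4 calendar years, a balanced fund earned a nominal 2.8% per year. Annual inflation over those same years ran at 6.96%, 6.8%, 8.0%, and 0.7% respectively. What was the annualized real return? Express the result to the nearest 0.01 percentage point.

Cumulative inflation factor: 1.0696 × 1.068 × 1.080 × 1.007 ≈ 1.24236.
Nominal growth factor: 1.11679. Real growth factor = 1.11679 / 1.24236 ≈ 0.89893.
Annualized: 0.89893^(1/4) − 1 ≈ -0.02629.

-2.63%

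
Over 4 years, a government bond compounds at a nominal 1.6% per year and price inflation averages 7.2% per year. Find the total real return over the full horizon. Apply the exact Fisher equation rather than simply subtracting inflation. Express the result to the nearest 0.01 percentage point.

The annual real rate is (1+1.6%)/(1+7.2%) − 1 = -5.2239%.
Compounded over 4 years: (1 + -0.052239)^4 − 1 ≈ -0.19314.

-19.31%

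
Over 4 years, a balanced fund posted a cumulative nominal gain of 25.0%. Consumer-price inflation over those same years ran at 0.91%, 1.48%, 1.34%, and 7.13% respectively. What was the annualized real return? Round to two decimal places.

2.97%

Cumulative inflation factor: 1.0091 × 1.0148 × 1.0134 × 1.0713 ≈ 1.11175.
Nominal growth factor: 1.25000. Real growth factor = 1.25000 / 1.11175 ≈ 1.12435.
Annualized: 1.12435^(1/4) − 1 ≈ 0.02974.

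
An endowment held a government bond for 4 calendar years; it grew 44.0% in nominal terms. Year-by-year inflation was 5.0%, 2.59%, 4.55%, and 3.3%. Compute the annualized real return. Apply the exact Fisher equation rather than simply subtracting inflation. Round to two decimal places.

5.48%

Cumulative inflation factor: 1.050 × 1.0259 × 1.0455 × 1.033 ≈ 1.16337.
Nominal growth factor: 1.44000. Real growth factor = 1.44000 / 1.16337 ≈ 1.23778.
Annualized: 1.23778^(1/4) − 1 ≈ 0.05478.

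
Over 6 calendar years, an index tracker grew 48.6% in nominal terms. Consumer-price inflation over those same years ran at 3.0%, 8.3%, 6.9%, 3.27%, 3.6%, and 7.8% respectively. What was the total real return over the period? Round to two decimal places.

Cumulative inflation factor: 1.030 × 1.083 × 1.069 × 1.0327 × 1.036 × 1.078 ≈ 1.37530.
Nominal growth factor: 1.48600. Real growth factor = 1.48600 / 1.37530 ≈ 1.08049.
Total real return ≈ 8.0495%.

8.05%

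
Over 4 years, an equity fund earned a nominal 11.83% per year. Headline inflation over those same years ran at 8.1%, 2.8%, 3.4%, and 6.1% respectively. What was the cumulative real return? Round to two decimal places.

Cumulative inflation factor: 1.081 × 1.028 × 1.034 × 1.061 ≈ 1.21914.
Nominal growth factor: 1.56399. Real growth factor = 1.56399 / 1.21914 ≈ 1.28286.
Total real return ≈ 28.2858%.

28.29%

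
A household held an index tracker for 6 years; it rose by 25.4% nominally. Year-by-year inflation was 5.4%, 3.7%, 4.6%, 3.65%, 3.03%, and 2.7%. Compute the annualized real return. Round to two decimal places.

0.00%

Cumulative inflation factor: 1.054 × 1.037 × 1.046 × 1.0365 × 1.0303 × 1.027 ≈ 1.25388.
Nominal growth factor: 1.25400. Real growth factor = 1.25400 / 1.25388 ≈ 1.00010.
Annualized: 1.00010^(1/6) − 1 ≈ 0.00002.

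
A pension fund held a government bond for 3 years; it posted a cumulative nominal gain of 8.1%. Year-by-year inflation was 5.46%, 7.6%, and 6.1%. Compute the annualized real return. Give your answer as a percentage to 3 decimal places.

Cumulative inflation factor: 1.0546 × 1.076 × 1.061 ≈ 1.20397.
Nominal growth factor: 1.08100. Real growth factor = 1.08100 / 1.20397 ≈ 0.89786.
Annualized: 0.89786^(1/3) − 1 ≈ -0.03528.

-3.528%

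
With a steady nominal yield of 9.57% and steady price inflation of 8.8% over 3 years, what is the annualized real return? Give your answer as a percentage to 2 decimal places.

0.71%

With constant rates the annual real return is the same each year: (1+9.57%)/(1+8.8%) − 1 = 0.00708.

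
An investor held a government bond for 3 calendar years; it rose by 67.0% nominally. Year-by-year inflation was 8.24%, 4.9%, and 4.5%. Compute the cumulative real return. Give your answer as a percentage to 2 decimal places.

40.75%

Cumulative inflation factor: 1.0824 × 1.049 × 1.045 ≈ 1.18653.
Nominal growth factor: 1.67000. Real growth factor = 1.67000 / 1.18653 ≈ 1.40746.
Total real return ≈ 40.7463%.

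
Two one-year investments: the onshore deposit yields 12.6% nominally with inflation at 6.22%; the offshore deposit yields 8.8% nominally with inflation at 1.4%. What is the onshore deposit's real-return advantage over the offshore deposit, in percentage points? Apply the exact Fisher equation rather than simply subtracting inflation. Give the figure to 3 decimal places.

-1.291

The onshore deposit real return: 1.126/1.0622 − 1 = 6.0064%.
The offshore deposit real return: 1.088/1.014 − 1 = 7.2978%.
Difference: 6.0064 − 7.2978 = -1.2914 pp.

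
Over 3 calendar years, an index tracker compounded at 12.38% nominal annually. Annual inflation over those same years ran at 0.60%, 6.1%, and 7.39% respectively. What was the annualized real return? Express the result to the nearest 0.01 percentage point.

7.38%

Cumulative inflation factor: 1.0060 × 1.061 × 1.0739 ≈ 1.14624.
Nominal growth factor: 1.41928. Real growth factor = 1.41928 / 1.14624 ≈ 1.23820.
Annualized: 1.23820^(1/3) − 1 ≈ 0.07382.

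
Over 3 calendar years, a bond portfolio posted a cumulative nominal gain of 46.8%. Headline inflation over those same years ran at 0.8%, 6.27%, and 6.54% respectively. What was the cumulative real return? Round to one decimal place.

28.6%

Cumulative inflation factor: 1.008 × 1.0627 × 1.0654 ≈ 1.14126.
Nominal growth factor: 1.46800. Real growth factor = 1.46800 / 1.14126 ≈ 1.28630.
Total real return ≈ 28.6300%.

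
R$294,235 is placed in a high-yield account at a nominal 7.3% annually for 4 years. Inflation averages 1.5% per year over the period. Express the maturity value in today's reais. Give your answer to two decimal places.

Nominal value at maturity: R$294,235 × (1 + 7.3%)^4 ≈ R$390,025.70.
Price-level factor over 4 years: (1 + 1.5%)^4 ≈ 1.0613635506.
Dividing the nominal maturity value by the price-level factor gives the value in today's money.

R$367,476.06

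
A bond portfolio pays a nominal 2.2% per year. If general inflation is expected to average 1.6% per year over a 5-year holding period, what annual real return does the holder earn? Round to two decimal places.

With constant rates the annual real return is the same each year: (1+2.2%)/(1+1.6%) − 1 = 0.00591.

0.59%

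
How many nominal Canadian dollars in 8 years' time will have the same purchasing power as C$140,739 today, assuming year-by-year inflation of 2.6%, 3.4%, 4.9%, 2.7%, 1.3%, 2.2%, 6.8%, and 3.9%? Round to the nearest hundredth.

Cumulative price-level factor: 1.026 × 1.034 × 1.049 × 1.027 × 1.013 × 1.022 × 1.068 × 1.039 ≈ 1.3129886525.
The nominal amount required is C$140,739 scaled up by that factor.

C$184,788.71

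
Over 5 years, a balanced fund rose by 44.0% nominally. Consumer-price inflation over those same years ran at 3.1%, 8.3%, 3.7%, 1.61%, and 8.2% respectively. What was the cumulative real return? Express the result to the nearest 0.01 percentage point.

Cumulative inflation factor: 1.031 × 1.083 × 1.037 × 1.0161 × 1.082 ≈ 1.27300.
Nominal growth factor: 1.44000. Real growth factor = 1.44000 / 1.27300 ≈ 1.13118.
Total real return ≈ 13.1183%.

13.12%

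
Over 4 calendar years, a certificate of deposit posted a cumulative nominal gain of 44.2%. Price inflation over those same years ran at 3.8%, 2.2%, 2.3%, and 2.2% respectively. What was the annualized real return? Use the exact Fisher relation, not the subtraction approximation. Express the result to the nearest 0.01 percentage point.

6.78%

Cumulative inflation factor: 1.038 × 1.022 × 1.023 × 1.022 ≈ 1.10911.
Nominal growth factor: 1.44200. Real growth factor = 1.44200 / 1.10911 ≈ 1.30014.
Annualized: 1.30014^(1/4) − 1 ≈ 0.06782.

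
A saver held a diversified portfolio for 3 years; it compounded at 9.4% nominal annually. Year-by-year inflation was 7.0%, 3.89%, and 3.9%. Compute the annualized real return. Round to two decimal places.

Cumulative inflation factor: 1.070 × 1.0389 × 1.039 ≈ 1.15498.
Nominal growth factor: 1.30934. Real growth factor = 1.30934 / 1.15498 ≈ 1.13365.
Annualized: 1.13365^(1/3) − 1 ≈ 0.04270.

4.27%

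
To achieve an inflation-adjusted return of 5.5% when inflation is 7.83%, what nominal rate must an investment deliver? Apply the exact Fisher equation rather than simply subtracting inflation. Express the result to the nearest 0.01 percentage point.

By the Fisher equation, 1 + r_nom = (1 + 5.5%)(1 + 7.83%) = 1.055 × 1.0783 = 1.1376065.
So r_nom = 13.76065%.

13.76%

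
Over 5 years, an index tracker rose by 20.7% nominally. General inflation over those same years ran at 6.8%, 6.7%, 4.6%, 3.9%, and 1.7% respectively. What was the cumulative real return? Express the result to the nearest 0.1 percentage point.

-4.2%

Cumulative inflation factor: 1.068 × 1.067 × 1.046 × 1.039 × 1.017 ≈ 1.25952.
Nominal growth factor: 1.20700. Real growth factor = 1.20700 / 1.25952 ≈ 0.95830.
Total real return ≈ -4.1696%.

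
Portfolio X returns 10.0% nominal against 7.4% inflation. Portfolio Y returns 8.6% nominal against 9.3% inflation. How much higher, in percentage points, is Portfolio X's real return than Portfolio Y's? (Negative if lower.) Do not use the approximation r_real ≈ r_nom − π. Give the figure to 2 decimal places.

3.06

Portfolio X real return: 1.100/1.074 − 1 = 2.421%.
Portfolio Y real return: 1.086/1.093 − 1 = -0.640%.
Difference: 2.421 − (-0.640) = 3.061 pp.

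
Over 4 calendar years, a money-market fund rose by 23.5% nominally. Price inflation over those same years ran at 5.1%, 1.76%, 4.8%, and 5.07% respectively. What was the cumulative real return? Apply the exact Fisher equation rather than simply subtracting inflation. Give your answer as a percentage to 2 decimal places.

4.87%

Cumulative inflation factor: 1.051 × 1.0176 × 1.048 × 1.0507 ≈ 1.17766.
Nominal growth factor: 1.23500. Real growth factor = 1.23500 / 1.17766 ≈ 1.04869.
Total real return ≈ 4.8690%.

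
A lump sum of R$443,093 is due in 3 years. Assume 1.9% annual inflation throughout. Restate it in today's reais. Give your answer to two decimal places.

Price-level factor over 3 years: (1 + 1.9%)^3 = 1.058089859.
Purchasing power today: R$443,093 divided by that factor.

R$418,766.89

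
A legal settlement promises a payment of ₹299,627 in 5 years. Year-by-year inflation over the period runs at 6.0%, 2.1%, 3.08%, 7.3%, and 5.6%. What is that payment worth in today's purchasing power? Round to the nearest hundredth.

Price-level factor over 5 years: 1.060 × 1.021 × 1.0308 × 1.073 × 1.056 ≈ 1.2640657301.
Purchasing power today: ₹299,627 divided by that factor.

₹237,034.35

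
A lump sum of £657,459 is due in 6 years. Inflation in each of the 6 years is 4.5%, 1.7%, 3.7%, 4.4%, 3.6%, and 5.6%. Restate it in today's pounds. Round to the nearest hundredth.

Price-level factor over 6 years: 1.045 × 1.017 × 1.037 × 1.044 × 1.036 × 1.056 ≈ 1.2587519954.
Purchasing power today: £657,459 divided by that factor.

£522,310.19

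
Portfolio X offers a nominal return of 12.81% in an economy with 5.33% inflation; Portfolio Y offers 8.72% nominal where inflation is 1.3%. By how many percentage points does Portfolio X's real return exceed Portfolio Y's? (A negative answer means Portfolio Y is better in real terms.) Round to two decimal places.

Portfolio X real return: 1.1281/1.0533 − 1 = 7.101%.
Portfolio Y real return: 1.0872/1.013 − 1 = 7.325%.
Difference: 7.101 − 7.325 = -0.224 pp.

-0.22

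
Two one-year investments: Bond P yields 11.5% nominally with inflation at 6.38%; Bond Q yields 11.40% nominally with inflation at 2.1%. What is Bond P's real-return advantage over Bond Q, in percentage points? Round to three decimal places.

-4.296

Bond P real return: 1.115/1.0638 − 1 = 4.8129%.
Bond Q real return: 1.1140/1.021 − 1 = 9.1087%.
Difference: 4.8129 − 9.1087 = -4.2958 pp.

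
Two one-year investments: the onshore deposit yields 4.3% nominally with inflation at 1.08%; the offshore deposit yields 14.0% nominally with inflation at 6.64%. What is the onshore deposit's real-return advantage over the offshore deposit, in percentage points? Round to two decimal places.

-3.72

The onshore deposit real return: 1.043/1.0108 − 1 = 3.186%.
The offshore deposit real return: 1.140/1.0664 − 1 = 6.902%.
Difference: 3.186 − 6.902 = -3.716 pp.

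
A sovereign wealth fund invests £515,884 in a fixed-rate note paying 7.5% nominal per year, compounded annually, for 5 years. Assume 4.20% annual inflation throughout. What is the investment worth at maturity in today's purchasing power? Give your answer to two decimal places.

£602,914.58

Nominal value at maturity: £515,884 × (1 + 7.5%)^5 ≈ £740,618.20.
Price-level factor over 5 years: (1 + 4.20%)^5 ≈ 1.2283965692.
The maturity value deflated by that factor is the answer in today's purchasing power.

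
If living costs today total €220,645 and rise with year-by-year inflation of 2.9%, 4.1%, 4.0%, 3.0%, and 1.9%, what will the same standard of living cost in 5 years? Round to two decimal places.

Cumulative price-level factor: 1.029 × 1.041 × 1.040 × 1.030 × 1.019 ≈ 1.1692593523.
The nominal amount required is €220,645 scaled up by that factor.

€257,991.23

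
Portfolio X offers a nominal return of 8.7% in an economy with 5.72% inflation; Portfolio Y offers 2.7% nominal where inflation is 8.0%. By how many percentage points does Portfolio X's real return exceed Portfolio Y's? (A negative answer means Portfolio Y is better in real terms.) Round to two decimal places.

7.73

Portfolio X real return: 1.087/1.0572 − 1 = 2.819%.
Portfolio Y real return: 1.027/1.080 − 1 = -4.907%.
Difference: 2.819 − (-4.907) = 7.726 pp.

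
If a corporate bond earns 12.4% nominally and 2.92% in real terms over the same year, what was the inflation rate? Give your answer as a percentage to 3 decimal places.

From (1+r_nom) = (1+r_real)(1+π), we get 1+π = (1 + 12.4%)/(1 + 2.92%) = 1.124/1.0292 ≈ 1.09211.
So π ≈ 9.2110%.

9.211%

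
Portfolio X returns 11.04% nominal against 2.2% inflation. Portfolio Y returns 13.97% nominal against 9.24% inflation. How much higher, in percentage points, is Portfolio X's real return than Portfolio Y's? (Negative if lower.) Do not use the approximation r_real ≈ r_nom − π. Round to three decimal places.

Portfolio X real return: 1.1104/1.022 − 1 = 8.6497%.
Portfolio Y real return: 1.1397/1.0924 − 1 = 4.3299%.
Difference: 8.6497 − 4.3299 = 4.3198 pp.

4.320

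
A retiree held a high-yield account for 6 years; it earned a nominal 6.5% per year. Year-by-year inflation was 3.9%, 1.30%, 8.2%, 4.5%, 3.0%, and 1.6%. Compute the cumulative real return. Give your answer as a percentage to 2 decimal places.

Cumulative inflation factor: 1.039 × 1.0130 × 1.082 × 1.045 × 1.030 × 1.016 ≈ 1.24537.
Nominal growth factor: 1.45914. Real growth factor = 1.45914 / 1.24537 ≈ 1.17165.
Total real return ≈ 17.1651%.

17.17%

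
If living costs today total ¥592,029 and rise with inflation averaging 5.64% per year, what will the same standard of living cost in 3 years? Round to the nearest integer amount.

Cumulative price-level factor: (1+5.64%)^3 ≈ 1.1789222861.
Multiplying ¥592,029 by the price-level factor gives the future nominal sum.

¥697,956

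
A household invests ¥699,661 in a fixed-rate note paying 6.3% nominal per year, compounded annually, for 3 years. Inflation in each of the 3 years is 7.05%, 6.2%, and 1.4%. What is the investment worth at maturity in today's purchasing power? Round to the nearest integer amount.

Nominal value at maturity: ¥699,661 × (1 + 6.3%)^3 ≈ ¥840,403.
Price-level factor over 3 years: 1.0705 × 1.062 × 1.014 = 1.152787194.
The maturity value deflated by that factor is the answer in today's purchasing power.

¥729,018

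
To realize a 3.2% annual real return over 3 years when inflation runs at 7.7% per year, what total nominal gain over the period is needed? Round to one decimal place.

Required annual nominal rate: (1+3.2%)(1+7.7%) − 1 = 11.1464%.
Cumulative over 3 years: (1 + 0.111464)^3 − 1 ≈ 0.37305.

37.3%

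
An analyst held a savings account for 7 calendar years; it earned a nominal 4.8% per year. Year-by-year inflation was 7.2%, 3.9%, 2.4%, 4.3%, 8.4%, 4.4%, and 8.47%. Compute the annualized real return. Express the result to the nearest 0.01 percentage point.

Cumulative inflation factor: 1.072 × 1.039 × 1.024 × 1.043 × 1.084 × 1.044 × 1.0847 ≈ 1.46027.
Nominal growth factor: 1.38845. Real growth factor = 1.38845 / 1.46027 ≈ 0.95081.
Annualized: 0.95081^(1/7) − 1 ≈ -0.00718.

-0.72%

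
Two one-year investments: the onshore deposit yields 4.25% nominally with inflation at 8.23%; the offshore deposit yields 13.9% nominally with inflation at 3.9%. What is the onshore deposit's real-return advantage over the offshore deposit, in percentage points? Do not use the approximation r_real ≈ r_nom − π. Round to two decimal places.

The onshore deposit real return: 1.0425/1.0823 − 1 = -3.677%.
The offshore deposit real return: 1.139/1.039 − 1 = 9.625%.
Difference: -3.677 − 9.625 = -13.302 pp.

-13.30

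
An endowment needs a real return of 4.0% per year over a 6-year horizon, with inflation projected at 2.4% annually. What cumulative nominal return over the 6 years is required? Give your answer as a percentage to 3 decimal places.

45.881%

Required annual nominal rate: (1+4.0%)(1+2.4%) − 1 = 6.496%.
Cumulative over 6 years: (1 + 0.06496)^6 − 1 ≈ 0.45881.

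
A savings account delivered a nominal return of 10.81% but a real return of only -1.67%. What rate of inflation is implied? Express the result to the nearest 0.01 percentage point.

12.69%

From (1+r_nom) = (1+r_real)(1+π), we get 1+π = (1 + 10.81%)/(1 − 1.67%) = 1.1081/0.9833 ≈ 1.12692.
So π ≈ 12.6920%.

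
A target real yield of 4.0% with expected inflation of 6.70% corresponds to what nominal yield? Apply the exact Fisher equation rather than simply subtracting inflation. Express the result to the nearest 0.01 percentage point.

10.97%

By the Fisher equation, 1 + r_nom = (1 + 4.0%)(1 + 6.70%) = 1.040 × 1.0670 = 1.10968.
So r_nom = 10.968%.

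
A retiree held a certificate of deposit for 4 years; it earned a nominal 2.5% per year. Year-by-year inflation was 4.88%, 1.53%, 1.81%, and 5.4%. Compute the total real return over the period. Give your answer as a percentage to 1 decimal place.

Cumulative inflation factor: 1.0488 × 1.0153 × 1.0181 × 1.054 ≈ 1.14266.
Nominal growth factor: 1.10381. Real growth factor = 1.10381 / 1.14266 ≈ 0.96600.
Total real return ≈ -3.4000%.

-3.4%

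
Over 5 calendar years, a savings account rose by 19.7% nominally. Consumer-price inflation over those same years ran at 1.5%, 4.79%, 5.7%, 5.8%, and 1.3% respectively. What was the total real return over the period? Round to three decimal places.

-0.657%

Cumulative inflation factor: 1.015 × 1.0479 × 1.057 × 1.058 × 1.013 ≈ 1.20491.
Nominal growth factor: 1.19700. Real growth factor = 1.19700 / 1.20491 ≈ 0.99343.
Total real return ≈ -0.6568%.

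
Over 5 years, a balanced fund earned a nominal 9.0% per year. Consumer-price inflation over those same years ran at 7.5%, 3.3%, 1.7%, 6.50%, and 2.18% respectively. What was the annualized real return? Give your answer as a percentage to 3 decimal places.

Cumulative inflation factor: 1.075 × 1.033 × 1.017 × 1.0650 × 1.0218 ≈ 1.22898.
Nominal growth factor: 1.53862. Real growth factor = 1.53862 / 1.22898 ≈ 1.25195.
Annualized: 1.25195^(1/5) − 1 ≈ 0.04597.

4.597%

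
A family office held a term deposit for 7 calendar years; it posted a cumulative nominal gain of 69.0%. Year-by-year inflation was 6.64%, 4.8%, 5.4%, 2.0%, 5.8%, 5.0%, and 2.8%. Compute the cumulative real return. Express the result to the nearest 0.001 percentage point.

Cumulative inflation factor: 1.0664 × 1.048 × 1.054 × 1.020 × 1.058 × 1.050 × 1.028 ≈ 1.37211.
Nominal growth factor: 1.69000. Real growth factor = 1.69000 / 1.37211 ≈ 1.23168.
Total real return ≈ 23.1676%.

23.168%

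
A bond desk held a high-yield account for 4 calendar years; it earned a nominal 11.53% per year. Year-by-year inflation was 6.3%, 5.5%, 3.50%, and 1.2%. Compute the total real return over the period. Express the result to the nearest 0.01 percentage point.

31.72%

Cumulative inflation factor: 1.063 × 1.055 × 1.0350 × 1.012 ≈ 1.17464.
Nominal growth factor: 1.54727. Real growth factor = 1.54727 / 1.17464 ≈ 1.31723.
Total real return ≈ 31.7226%.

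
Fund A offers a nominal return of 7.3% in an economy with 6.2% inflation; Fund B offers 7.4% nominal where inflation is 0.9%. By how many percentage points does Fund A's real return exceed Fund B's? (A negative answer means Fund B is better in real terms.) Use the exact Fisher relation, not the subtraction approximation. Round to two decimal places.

Fund A real return: 1.073/1.062 − 1 = 1.036%.
Fund B real return: 1.074/1.009 − 1 = 6.442%.
Difference: 1.036 − 6.442 = -5.406 pp.

-5.41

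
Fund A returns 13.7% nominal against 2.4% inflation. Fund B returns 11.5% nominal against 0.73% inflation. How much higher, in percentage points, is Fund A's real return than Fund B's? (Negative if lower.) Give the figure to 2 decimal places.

0.34

Fund A real return: 1.137/1.024 − 1 = 11.035%.
Fund B real return: 1.115/1.0073 − 1 = 10.692%.
Difference: 11.035 − 10.692 = 0.343 pp.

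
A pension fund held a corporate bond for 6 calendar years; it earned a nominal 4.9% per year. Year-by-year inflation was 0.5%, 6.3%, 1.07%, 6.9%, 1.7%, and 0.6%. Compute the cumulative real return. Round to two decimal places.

Cumulative inflation factor: 1.005 × 1.063 × 1.0107 × 1.069 × 1.017 × 1.006 ≈ 1.18091.
Nominal growth factor: 1.33246. Real growth factor = 1.33246 / 1.18091 ≈ 1.12833.
Total real return ≈ 12.8326%.

12.83%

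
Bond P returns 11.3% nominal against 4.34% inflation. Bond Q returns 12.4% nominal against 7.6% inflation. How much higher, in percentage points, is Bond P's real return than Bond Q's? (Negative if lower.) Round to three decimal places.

Bond P real return: 1.113/1.0434 − 1 = 6.6705%.
Bond Q real return: 1.124/1.076 − 1 = 4.4610%.
Difference: 6.6705 − 4.4610 = 2.2095 pp.

2.210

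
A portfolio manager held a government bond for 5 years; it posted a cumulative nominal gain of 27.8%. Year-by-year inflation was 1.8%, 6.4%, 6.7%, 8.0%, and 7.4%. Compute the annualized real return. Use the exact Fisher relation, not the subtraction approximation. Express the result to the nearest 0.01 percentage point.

-0.95%

Cumulative inflation factor: 1.018 × 1.064 × 1.067 × 1.080 × 1.074 ≈ 1.34055.
Nominal growth factor: 1.27800. Real growth factor = 1.27800 / 1.34055 ≈ 0.95334.
Annualized: 0.95334^(1/5) − 1 ≈ -0.00951.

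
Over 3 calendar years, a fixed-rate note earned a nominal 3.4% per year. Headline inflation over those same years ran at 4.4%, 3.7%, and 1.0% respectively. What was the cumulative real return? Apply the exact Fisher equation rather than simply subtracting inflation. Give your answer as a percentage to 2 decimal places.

Cumulative inflation factor: 1.044 × 1.037 × 1.010 ≈ 1.09345.
Nominal growth factor: 1.10551. Real growth factor = 1.10551 / 1.09345 ≈ 1.01102.
Total real return ≈ 1.1023%.

1.10%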